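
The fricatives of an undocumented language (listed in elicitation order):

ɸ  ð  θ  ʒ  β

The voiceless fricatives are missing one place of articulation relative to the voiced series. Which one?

postalveolar

place of articulation  voiceless  voiced  
bilabial          ɸ         β       
dental            θ         ð       
postalveolar      —         ʒ       
Every place of articulation has a voiceless member except postalveolar, where /ʃ/ would be expected.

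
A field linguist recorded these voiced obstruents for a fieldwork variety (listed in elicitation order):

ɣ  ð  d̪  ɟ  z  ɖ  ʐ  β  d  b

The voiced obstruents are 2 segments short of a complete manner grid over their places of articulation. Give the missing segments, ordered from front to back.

/ʝ/, /ɡ/

bilabial: stop /b/, fricative /β/.
dental: stop /d̪/, fricative /ð/.
alveolar: stop /d/, fricative /z/.
retroflex: stop /ɖ/, fricative /ʐ/.
palatal: stop /ɟ/, fricative —.
velar: stop —, fricative /ɣ/.
Gaps, from front to back: palatal lacks fricative (/ʝ/); velar lacks stop (/ɡ/).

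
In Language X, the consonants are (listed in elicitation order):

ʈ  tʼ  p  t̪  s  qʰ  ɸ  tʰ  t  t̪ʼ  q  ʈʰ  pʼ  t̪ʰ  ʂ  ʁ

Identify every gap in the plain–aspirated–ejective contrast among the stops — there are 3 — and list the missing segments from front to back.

bilabial: plain /p/, aspirated —, ejective /pʼ/.
dental: plain /t̪/, aspirated /t̪ʰ/, ejective /t̪ʼ/.
alveolar: plain /t/, aspirated /tʰ/, ejective /tʼ/.
retroflex: plain /ʈ/, aspirated /ʈʰ/, ejective —.
uvular: plain /q/, aspirated /qʰ/, ejective —.
Gaps, from front to back: bilabial lacks aspirated (/pʰ/); retroflex lacks ejective (/ʈʼ/); uvular lacks ejective (/qʼ/).

/pʰ/, /ʈʼ/, /qʼ/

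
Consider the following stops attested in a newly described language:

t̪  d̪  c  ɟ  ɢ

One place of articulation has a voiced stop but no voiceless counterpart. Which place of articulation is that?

place of articulation  voiceless  voiced  
dental            t̪        d̪      
palatal           c         ɟ       
uvular            —         ɢ       
Every place of articulation has a voiceless member except uvular, where /q/ would be expected.

uvular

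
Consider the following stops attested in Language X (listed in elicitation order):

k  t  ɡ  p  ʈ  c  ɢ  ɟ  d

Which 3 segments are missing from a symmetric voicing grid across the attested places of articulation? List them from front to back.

Voiceless: /p/ (bilabial), /t/ (alveolar), /ʈ/ (retroflex), /c/ (palatal), /k/ (velar).
Voiced: /d/ (alveolar), /ɟ/ (palatal), /ɡ/ (velar), /ɢ/ (uvular).
Gaps, from front to back: bilabial lacks voiced (/b/); retroflex lacks voiced (/ɖ/); uvular lacks voiceless (/q/).

/b/, /ɖ/, /q/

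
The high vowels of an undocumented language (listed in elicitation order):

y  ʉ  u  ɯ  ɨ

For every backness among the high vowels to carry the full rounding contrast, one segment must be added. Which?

/i/

front: unrounded —, rounded /y/.
central: unrounded /ɨ/, rounded /ʉ/.
back: unrounded /ɯ/, rounded /u/.
The front row has no unrounded member, so the gap is the front unrounded vowel /i/.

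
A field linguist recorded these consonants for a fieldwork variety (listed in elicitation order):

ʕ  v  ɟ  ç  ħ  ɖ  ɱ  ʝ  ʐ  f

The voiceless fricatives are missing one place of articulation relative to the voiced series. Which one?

Voiceless: /f/ (labiodental), /ç/ (palatal), /ħ/ (pharyngeal).
Voiced: /v/ (labiodental), /ʐ/ (retroflex), /ʝ/ (palatal), /ʕ/ (pharyngeal).
Every place of articulation has a voiceless member except retroflex, where /ʂ/ would be expected.

retroflex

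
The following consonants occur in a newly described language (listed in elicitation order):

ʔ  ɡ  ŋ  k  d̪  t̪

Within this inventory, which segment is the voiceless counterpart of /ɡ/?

/k/

/ɡ/ is a voiced velar stop.
The voiceless counterpart is a voiceless velar stop — in this inventory, /k/.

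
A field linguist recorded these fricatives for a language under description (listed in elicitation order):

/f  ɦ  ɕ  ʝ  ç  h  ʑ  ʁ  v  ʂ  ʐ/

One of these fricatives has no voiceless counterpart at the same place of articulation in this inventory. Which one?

Labiodental: /f/ ~ /v/
Retroflex: /ʂ/ ~ /ʐ/
Alveolo-palatal: /ɕ/ ~ /ʑ/
Palatal: /ç/ ~ /ʝ/
Glottal: /h/ ~ /ɦ/
Uvular: only /ʁ/ (voiced); no voiceless partner.
So /ʁ/ is the unpaired segment.

/ʁ/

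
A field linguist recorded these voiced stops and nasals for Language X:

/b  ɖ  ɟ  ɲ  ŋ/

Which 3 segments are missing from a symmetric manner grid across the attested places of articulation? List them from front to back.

place of articulation  oral stop  nasal   
bilabial          b         —       
retroflex         ɖ         —       
palatal           ɟ         ɲ       
velar             —         ŋ       
Gaps, from front to back: bilabial lacks nasal (/m/); retroflex lacks nasal (/ɳ/); velar lacks oral stop (/ɡ/).

/m/, /ɳ/, /ɡ/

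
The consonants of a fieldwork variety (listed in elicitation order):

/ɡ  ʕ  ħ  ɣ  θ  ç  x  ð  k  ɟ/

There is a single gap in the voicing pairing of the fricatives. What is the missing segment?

/ʝ/

Voiceless: /θ/ (dental), /ç/ (palatal), /x/ (velar), /ħ/ (pharyngeal).
Voiced: /ð/ (dental), /ɣ/ (velar), /ʕ/ (pharyngeal).
The palatal row has no voiced member, so the gap is the voiced palatal fricative /ʝ/.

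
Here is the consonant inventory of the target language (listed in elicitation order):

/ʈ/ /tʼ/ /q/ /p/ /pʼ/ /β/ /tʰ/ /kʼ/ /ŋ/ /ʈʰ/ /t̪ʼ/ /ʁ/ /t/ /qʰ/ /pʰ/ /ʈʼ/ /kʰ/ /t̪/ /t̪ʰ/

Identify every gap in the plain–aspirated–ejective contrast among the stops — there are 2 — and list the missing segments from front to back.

bilabial: plain /p/, aspirated /pʰ/, ejective /pʼ/.
dental: plain /t̪/, aspirated /t̪ʰ/, ejective /t̪ʼ/.
alveolar: plain /t/, aspirated /tʰ/, ejective /tʼ/.
retroflex: plain /ʈ/, aspirated /ʈʰ/, ejective /ʈʼ/.
velar: plain —, aspirated /kʰ/, ejective /kʼ/.
uvular: plain /q/, aspirated /qʰ/, ejective —.
Gaps, from front to back: velar lacks plain (/k/); uvular lacks ejective (/qʼ/).

/k/, /qʼ/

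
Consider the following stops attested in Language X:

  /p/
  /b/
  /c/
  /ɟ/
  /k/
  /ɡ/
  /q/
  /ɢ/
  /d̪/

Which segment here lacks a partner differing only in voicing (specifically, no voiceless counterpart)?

Bilabial: /p/ ~ /b/
Palatal: /c/ ~ /ɟ/
Velar: /k/ ~ /ɡ/
Uvular: /q/ ~ /ɢ/
Dental: only /d̪/ (voiced); no voiceless partner.
So /d̪/ is the unpaired segment.

/d̪/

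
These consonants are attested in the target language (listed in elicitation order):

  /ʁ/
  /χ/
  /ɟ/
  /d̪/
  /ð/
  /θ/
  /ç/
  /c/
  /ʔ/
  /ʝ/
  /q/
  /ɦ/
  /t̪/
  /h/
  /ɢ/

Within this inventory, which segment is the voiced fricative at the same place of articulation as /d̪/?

/ð/

/d̪/ is a voiced dental stop.
The voiced fricative at the same place is a voiced dental fricative — in this inventory, /ð/.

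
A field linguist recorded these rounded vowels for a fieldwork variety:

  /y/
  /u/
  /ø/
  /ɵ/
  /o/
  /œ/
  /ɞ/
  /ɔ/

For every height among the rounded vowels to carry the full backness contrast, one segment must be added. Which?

/ʉ/

Front: /y/ (high), /ø/ (high-mid), /œ/ (low-mid).
Central: /ɵ/ (high-mid), /ɞ/ (low-mid).
Back: /u/ (high), /o/ (high-mid), /ɔ/ (low-mid).
The high row has no central member, so the gap is the high central rounded vowel /ʉ/.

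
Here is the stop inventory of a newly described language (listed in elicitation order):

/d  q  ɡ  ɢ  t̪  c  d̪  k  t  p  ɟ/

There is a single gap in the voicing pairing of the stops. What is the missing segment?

bilabial: voiceless /p/, voiced —.
dental: voiceless /t̪/, voiced /d̪/.
alveolar: voiceless /t/, voiced /d/.
palatal: voiceless /c/, voiced /ɟ/.
velar: voiceless /k/, voiced /ɡ/.
uvular: voiceless /q/, voiced /ɢ/.
The bilabial row has no voiced member, so the gap is the voiced bilabial stop /b/.

/b/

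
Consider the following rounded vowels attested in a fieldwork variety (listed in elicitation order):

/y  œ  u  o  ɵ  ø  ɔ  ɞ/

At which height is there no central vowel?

high

Front: /y/ (high), /ø/ (high-mid), /œ/ (low-mid).
Central: /ɵ/ (high-mid), /ɞ/ (low-mid).
Back: /u/ (high), /o/ (high-mid), /ɔ/ (low-mid).
Every height has a central member except high, where /ʉ/ would be expected.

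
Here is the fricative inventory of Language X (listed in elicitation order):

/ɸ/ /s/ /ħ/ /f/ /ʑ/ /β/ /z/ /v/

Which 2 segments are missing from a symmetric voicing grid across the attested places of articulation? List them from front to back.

place of articulation  voiceless  voiced  
bilabial          ɸ         β       
labiodental       f         v       
alveolar          s         z       
alveolo-palatal   —         ʑ       
pharyngeal        ħ         —       
Gaps, from front to back: alveolo-palatal lacks voiceless (/ɕ/); pharyngeal lacks voiced (/ʕ/).

/ɕ/, /ʕ/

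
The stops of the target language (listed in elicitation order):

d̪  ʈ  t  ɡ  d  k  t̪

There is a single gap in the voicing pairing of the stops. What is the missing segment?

place of articulation  voiceless  voiced  
dental            t̪        d̪      
alveolar          t         d       
retroflex         ʈ         —       
velar             k         ɡ       
The retroflex row has no voiced member, so the gap is the voiced retroflex stop /ɖ/.

/ɖ/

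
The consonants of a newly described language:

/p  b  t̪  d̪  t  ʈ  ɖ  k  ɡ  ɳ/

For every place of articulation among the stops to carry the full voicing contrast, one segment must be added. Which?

place of articulation  voiceless  voiced  
bilabial          p         b       
dental            t̪        d̪      
alveolar          t         —       
retroflex         ʈ         ɖ       
velar             k         ɡ       
The alveolar row has no voiced member, so the gap is the voiced alveolar stop /d/.

/d/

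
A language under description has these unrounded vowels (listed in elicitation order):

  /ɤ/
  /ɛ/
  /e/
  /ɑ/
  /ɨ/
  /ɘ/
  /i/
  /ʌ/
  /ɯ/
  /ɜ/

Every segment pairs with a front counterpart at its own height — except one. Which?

/ɑ/

High: /i/ ~ /ɨ/ ~ /ɯ/
High-mid: /e/ ~ /ɘ/ ~ /ɤ/
Low-mid: /ɛ/ ~ /ɜ/ ~ /ʌ/
Low: only /ɑ/ (back); no front partner.
So /ɑ/ is the unpaired segment.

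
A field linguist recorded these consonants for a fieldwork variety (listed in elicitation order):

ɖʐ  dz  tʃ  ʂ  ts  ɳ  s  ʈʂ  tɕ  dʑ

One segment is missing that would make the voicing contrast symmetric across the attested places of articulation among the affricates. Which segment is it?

/dʒ/

alveolar: voiceless /ts/, voiced /dz/.
postalveolar: voiceless /tʃ/, voiced —.
retroflex: voiceless /ʈʂ/, voiced /ɖʐ/.
alveolo-palatal: voiceless /tɕ/, voiced /dʑ/.
The postalveolar row has no voiced member, so the gap is the voiced postalveolar affricate /dʒ/.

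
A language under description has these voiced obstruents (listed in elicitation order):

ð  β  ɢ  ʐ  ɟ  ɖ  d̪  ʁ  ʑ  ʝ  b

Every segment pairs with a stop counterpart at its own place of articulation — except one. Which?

/ʑ/

Bilabial: /b/ ~ /β/
Dental: /d̪/ ~ /ð/
Retroflex: /ɖ/ ~ /ʐ/
Palatal: /ɟ/ ~ /ʝ/
Uvular: /ɢ/ ~ /ʁ/
Alveolo-palatal: only /ʑ/ (fricative); no stop partner.
So /ʑ/ is the unpaired segment.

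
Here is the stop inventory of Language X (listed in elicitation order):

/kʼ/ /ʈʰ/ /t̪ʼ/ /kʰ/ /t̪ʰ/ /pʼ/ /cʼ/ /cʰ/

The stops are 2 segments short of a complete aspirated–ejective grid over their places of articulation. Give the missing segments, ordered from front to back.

bilabial: aspirated —, ejective /pʼ/.
dental: aspirated /t̪ʰ/, ejective /t̪ʼ/.
retroflex: aspirated /ʈʰ/, ejective —.
palatal: aspirated /cʰ/, ejective /cʼ/.
velar: aspirated /kʰ/, ejective /kʼ/.
Gaps, from front to back: bilabial lacks aspirated (/pʰ/); retroflex lacks ejective (/ʈʼ/).

/pʰ/, /ʈʼ/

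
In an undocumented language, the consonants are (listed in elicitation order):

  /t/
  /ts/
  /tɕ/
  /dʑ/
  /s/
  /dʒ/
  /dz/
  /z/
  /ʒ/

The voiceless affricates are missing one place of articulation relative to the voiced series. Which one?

postalveolar

Voiceless: /ts/ (alveolar), /tɕ/ (alveolo-palatal).
Voiced: /dz/ (alveolar), /dʒ/ (postalveolar), /dʑ/ (alveolo-palatal).
Every place of articulation has a voiceless member except postalveolar, where /tʃ/ would be expected.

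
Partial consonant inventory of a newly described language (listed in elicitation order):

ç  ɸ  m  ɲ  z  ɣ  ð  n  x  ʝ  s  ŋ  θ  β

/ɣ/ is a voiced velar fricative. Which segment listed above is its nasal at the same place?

The nasal at the same place is a velar nasal — in this inventory, /ŋ/.

/ŋ/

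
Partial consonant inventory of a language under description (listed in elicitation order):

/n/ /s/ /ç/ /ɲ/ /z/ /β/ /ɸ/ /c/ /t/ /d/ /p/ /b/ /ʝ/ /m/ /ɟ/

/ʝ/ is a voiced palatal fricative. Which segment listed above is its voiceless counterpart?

/ç/

The voiceless counterpart is a voiceless palatal fricative — in this inventory, /ç/.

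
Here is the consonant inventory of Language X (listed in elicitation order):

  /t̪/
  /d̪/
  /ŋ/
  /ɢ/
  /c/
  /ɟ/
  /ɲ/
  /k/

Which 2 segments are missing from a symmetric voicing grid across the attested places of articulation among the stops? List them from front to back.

/ɡ/, /q/

place of articulation  voiceless  voiced  
dental            t̪        d̪      
palatal           c         ɟ       
velar             k         —       
uvular            —         ɢ       
Gaps, from front to back: velar lacks voiced (/ɡ/); uvular lacks voiceless (/q/).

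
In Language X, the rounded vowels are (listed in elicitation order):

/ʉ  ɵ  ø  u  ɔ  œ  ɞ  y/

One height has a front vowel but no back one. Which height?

Front: /y/ (high), /ø/ (high-mid), /œ/ (low-mid).
Central: /ʉ/ (high), /ɵ/ (high-mid), /ɞ/ (low-mid).
Back: /u/ (high), /ɔ/ (low-mid).
Every height has a back member except high-mid, where /o/ would be expected.

high-mid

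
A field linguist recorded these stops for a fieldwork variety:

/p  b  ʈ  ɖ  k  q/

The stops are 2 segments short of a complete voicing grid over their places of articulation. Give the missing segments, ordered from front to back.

bilabial: voiceless /p/, voiced /b/.
retroflex: voiceless /ʈ/, voiced /ɖ/.
velar: voiceless /k/, voiced —.
uvular: voiceless /q/, voiced —.
Gaps, from front to back: velar lacks voiced (/ɡ/); uvular lacks voiced (/ɢ/).

/ɡ/, /ɢ/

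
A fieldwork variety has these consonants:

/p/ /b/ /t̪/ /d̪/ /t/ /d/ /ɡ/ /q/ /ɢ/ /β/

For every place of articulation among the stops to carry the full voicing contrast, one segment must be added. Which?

place of articulation  voiceless  voiced  
bilabial          p         b       
dental            t̪        d̪      
alveolar          t         d       
velar             —         ɡ       
uvular            q         ɢ       
The velar row has no voiceless member, so the gap is the voiceless velar stop /k/.

/k/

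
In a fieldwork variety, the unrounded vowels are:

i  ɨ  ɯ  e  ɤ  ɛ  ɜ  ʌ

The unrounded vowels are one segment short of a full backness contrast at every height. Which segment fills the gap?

/ɘ/

Front: /i/ (high), /e/ (high-mid), /ɛ/ (low-mid).
Central: /ɨ/ (high), /ɜ/ (low-mid).
Back: /ɯ/ (high), /ɤ/ (high-mid), /ʌ/ (low-mid).
The high-mid row has no central member, so the gap is the high-mid central unrounded vowel /ɘ/.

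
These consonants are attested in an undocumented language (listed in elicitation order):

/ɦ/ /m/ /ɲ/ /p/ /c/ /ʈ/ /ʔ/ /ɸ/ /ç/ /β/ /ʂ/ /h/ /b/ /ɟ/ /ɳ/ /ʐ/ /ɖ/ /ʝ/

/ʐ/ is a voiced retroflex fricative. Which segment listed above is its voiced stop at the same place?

/ɖ/

The voiced stop at the same place is a voiced retroflex stop — in this inventory, /ɖ/.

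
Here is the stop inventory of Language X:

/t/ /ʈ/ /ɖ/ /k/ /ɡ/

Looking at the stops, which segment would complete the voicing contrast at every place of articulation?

/d/

place of articulation  voiceless  voiced  
alveolar          t         —       
retroflex         ʈ         ɖ       
velar             k         ɡ       
The alveolar row has no voiced member, so the gap is the voiced alveolar stop /d/.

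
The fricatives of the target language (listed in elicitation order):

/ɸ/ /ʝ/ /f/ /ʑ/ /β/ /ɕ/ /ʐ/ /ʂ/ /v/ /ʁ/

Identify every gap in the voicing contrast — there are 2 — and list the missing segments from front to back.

Voiceless: /ɸ/ (bilabial), /f/ (labiodental), /ʂ/ (retroflex), /ɕ/ (alveolo-palatal).
Voiced: /β/ (bilabial), /v/ (labiodental), /ʐ/ (retroflex), /ʑ/ (alveolo-palatal), /ʝ/ (palatal), /ʁ/ (uvular).
Gaps, from front to back: palatal lacks voiceless (/ç/); uvular lacks voiceless (/χ/).

/ç/, /χ/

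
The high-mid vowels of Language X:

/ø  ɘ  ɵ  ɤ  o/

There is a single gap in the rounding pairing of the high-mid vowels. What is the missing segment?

/e/

Unrounded: /ɘ/ (central), /ɤ/ (back).
Rounded: /ø/ (front), /ɵ/ (central), /o/ (back).
The front row has no unrounded member, so the gap is the front unrounded vowel /e/.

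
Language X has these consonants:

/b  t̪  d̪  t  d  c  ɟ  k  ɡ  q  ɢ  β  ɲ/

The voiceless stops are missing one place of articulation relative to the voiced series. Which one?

bilabial

Voiceless: /t̪/ (dental), /t/ (alveolar), /c/ (palatal), /k/ (velar), /q/ (uvular).
Voiced: /b/ (bilabial), /d̪/ (dental), /d/ (alveolar), /ɟ/ (palatal), /ɡ/ (velar), /ɢ/ (uvular).
Every place of articulation has a voiceless member except bilabial, where /p/ would be expected.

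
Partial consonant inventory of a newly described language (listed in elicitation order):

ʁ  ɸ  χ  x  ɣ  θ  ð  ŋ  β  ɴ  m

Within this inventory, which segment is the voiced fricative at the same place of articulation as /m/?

/β/

/m/ is a bilabial nasal.
The voiced fricative at the same place is a voiced bilabial fricative — in this inventory, /β/.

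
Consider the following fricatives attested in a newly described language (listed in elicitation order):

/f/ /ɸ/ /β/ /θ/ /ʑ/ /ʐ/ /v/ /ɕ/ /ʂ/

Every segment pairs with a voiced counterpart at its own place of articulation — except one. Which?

Bilabial: /ɸ/ ~ /β/
Labiodental: /f/ ~ /v/
Retroflex: /ʂ/ ~ /ʐ/
Alveolo-palatal: /ɕ/ ~ /ʑ/
Dental: only /θ/ (voiceless); no voiced partner.
So /θ/ is the unpaired segment.

/θ/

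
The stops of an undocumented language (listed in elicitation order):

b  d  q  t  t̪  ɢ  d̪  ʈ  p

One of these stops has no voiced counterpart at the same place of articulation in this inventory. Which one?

/ʈ/

Bilabial: /p/ ~ /b/
Dental: /t̪/ ~ /d̪/
Alveolar: /t/ ~ /d/
Uvular: /q/ ~ /ɢ/
Retroflex: only /ʈ/ (voiceless); no voiced partner.
So /ʈ/ is the unpaired segment.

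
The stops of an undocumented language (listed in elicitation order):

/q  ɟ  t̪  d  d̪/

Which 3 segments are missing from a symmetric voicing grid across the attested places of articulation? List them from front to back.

/t/, /c/, /ɢ/

place of articulation  voiceless  voiced  
dental            t̪        d̪      
alveolar          —         d       
palatal           —         ɟ       
uvular            q         —       
Gaps, from front to back: alveolar lacks voiceless (/t/); palatal lacks voiceless (/c/); uvular lacks voiced (/ɢ/).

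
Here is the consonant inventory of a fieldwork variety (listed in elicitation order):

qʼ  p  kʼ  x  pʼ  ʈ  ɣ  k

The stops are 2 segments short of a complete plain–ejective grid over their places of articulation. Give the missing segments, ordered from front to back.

place of articulation  plain     ejective
bilabial          p         pʼ      
retroflex         ʈ         —       
velar             k         kʼ      
uvular            —         qʼ      
Gaps, from front to back: retroflex lacks ejective (/ʈʼ/); uvular lacks plain (/q/).

/ʈʼ/, /q/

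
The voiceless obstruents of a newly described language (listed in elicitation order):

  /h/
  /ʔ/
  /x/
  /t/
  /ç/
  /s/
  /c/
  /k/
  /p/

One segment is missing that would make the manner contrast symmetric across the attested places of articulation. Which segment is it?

/ɸ/

place of articulation  stop      fricative
bilabial          p         —       
alveolar          t         s       
palatal           c         ç       
velar             k         x       
glottal           ʔ         h       
The bilabial row has no fricative member, so the gap is the bilabial fricative /ɸ/.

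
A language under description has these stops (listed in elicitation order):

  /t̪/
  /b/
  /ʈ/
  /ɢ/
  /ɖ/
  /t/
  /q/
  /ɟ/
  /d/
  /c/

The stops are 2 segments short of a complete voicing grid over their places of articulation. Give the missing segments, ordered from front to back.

place of articulation  voiceless  voiced  
bilabial          —         b       
dental            t̪        —       
alveolar          t         d       
retroflex         ʈ         ɖ       
palatal           c         ɟ       
uvular            q         ɢ       
Gaps, from front to back: bilabial lacks voiceless (/p/); dental lacks voiced (/d̪/).

/p/, /d̪/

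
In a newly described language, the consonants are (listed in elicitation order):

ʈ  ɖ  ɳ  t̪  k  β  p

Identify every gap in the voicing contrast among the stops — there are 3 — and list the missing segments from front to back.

/b/, /d̪/, /ɡ/

place of articulation  voiceless  voiced  
bilabial          p         —       
dental            t̪        —       
retroflex         ʈ         ɖ       
velar             k         —       
Gaps, from front to back: bilabial lacks voiced (/b/); dental lacks voiced (/d̪/); velar lacks voiced (/ɡ/).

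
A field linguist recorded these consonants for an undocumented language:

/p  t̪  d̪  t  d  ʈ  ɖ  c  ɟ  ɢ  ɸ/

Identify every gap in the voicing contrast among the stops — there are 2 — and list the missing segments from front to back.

place of articulation  voiceless  voiced  
bilabial          p         —       
dental            t̪        d̪      
alveolar          t         d       
retroflex         ʈ         ɖ       
palatal           c         ɟ       
uvular            —         ɢ       
Gaps, from front to back: bilabial lacks voiced (/b/); uvular lacks voiceless (/q/).

/b/, /q/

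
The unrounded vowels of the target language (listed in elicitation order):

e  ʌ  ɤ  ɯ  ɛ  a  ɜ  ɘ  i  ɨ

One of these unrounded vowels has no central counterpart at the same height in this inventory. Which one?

High: /i/ ~ /ɨ/ ~ /ɯ/
High-mid: /e/ ~ /ɘ/ ~ /ɤ/
Low-mid: /ɛ/ ~ /ɜ/ ~ /ʌ/
Low: only /a/ (front); no central partner.
So /a/ is the unpaired segment.

/a/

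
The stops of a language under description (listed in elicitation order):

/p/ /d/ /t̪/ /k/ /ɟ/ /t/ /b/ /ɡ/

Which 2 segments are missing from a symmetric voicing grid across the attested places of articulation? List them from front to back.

place of articulation  voiceless  voiced  
bilabial          p         b       
dental            t̪        —       
alveolar          t         d       
palatal           —         ɟ       
velar             k         ɡ       
Gaps, from front to back: dental lacks voiced (/d̪/); palatal lacks voiceless (/c/).

/d̪/, /c/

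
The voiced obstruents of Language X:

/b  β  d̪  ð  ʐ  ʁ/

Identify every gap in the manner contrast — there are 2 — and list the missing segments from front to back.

Stop: /b/ (bilabial), /d̪/ (dental).
Fricative: /β/ (bilabial), /ð/ (dental), /ʐ/ (retroflex), /ʁ/ (uvular).
Gaps, from front to back: retroflex lacks stop (/ɖ/); uvular lacks stop (/ɢ/).

/ɖ/, /ɢ/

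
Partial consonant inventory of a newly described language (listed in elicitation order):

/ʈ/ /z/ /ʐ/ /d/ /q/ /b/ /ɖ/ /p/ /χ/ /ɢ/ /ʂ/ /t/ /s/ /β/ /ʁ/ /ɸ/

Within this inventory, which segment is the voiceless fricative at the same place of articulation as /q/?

/χ/

/q/ is a voiceless uvular stop.
The voiceless fricative at the same place is a voiceless uvular fricative — in this inventory, /χ/.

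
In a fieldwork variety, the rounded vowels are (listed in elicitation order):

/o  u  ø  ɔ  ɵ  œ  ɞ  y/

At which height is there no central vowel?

high: front /y/, central —, back /u/.
high-mid: front /ø/, central /ɵ/, back /o/.
low-mid: front /œ/, central /ɞ/, back /ɔ/.
Every height has a central member except high, where /ʉ/ would be expected.

high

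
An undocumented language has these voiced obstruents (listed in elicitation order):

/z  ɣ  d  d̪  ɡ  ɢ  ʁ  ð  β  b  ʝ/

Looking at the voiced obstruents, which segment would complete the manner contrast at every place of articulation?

bilabial: stop /b/, fricative /β/.
dental: stop /d̪/, fricative /ð/.
alveolar: stop /d/, fricative /z/.
palatal: stop —, fricative /ʝ/.
velar: stop /ɡ/, fricative /ɣ/.
uvular: stop /ɢ/, fricative /ʁ/.
The palatal row has no stop member, so the gap is the palatal stop /ɟ/.

/ɟ/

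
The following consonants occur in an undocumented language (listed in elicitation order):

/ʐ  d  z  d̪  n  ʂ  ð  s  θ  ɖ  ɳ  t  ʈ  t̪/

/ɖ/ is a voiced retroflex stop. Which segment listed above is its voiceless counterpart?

The voiceless counterpart is a voiceless retroflex stop — in this inventory, /ʈ/.

/ʈ/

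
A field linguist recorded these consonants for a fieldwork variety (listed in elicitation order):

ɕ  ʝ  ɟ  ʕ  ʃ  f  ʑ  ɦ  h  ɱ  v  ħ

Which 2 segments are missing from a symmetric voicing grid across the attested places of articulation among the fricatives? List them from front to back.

/ʒ/, /ç/

labiodental: voiceless /f/, voiced /v/.
postalveolar: voiceless /ʃ/, voiced —.
alveolo-palatal: voiceless /ɕ/, voiced /ʑ/.
palatal: voiceless —, voiced /ʝ/.
pharyngeal: voiceless /ħ/, voiced /ʕ/.
glottal: voiceless /h/, voiced /ɦ/.
Gaps, from front to back: postalveolar lacks voiced (/ʒ/); palatal lacks voiceless (/ç/).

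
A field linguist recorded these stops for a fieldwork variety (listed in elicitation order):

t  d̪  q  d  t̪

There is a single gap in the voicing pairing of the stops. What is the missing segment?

/ɢ/

place of articulation  voiceless  voiced  
dental            t̪        d̪      
alveolar          t         d       
uvular            q         —       
The uvular row has no voiced member, so the gap is the voiced uvular stop /ɢ/.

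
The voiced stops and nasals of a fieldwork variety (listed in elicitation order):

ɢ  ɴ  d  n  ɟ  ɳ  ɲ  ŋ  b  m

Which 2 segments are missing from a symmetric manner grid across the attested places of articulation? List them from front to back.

place of articulation  oral stop  nasal   
bilabial          b         m       
alveolar          d         n       
retroflex         —         ɳ       
palatal           ɟ         ɲ       
velar             —         ŋ       
uvular            ɢ         ɴ       
Gaps, from front to back: retroflex lacks oral stop (/ɖ/); velar lacks oral stop (/ɡ/).

/ɖ/, /ɡ/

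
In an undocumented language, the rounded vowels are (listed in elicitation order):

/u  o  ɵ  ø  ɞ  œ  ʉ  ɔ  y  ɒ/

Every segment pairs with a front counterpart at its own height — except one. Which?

High: /y/ ~ /ʉ/ ~ /u/
High-mid: /ø/ ~ /ɵ/ ~ /o/
Low-mid: /œ/ ~ /ɞ/ ~ /ɔ/
Low: only /ɒ/ (back); no front partner.
So /ɒ/ is the unpaired segment.

/ɒ/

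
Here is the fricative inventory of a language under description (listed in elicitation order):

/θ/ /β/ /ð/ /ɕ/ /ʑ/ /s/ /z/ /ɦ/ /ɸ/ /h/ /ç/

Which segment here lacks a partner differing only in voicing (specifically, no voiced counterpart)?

/ç/

Bilabial: /ɸ/ ~ /β/
Dental: /θ/ ~ /ð/
Alveolar: /s/ ~ /z/
Alveolo-palatal: /ɕ/ ~ /ʑ/
Glottal: /h/ ~ /ɦ/
Palatal: only /ç/ (voiceless); no voiced partner.
So /ç/ is the unpaired segment.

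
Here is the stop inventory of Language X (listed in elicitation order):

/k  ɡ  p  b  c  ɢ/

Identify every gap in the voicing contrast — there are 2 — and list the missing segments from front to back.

/ɟ/, /q/

place of articulation  voiceless  voiced  
bilabial          p         b       
palatal           c         —       
velar             k         ɡ       
uvular            —         ɢ       
Gaps, from front to back: palatal lacks voiced (/ɟ/); uvular lacks voiceless (/q/).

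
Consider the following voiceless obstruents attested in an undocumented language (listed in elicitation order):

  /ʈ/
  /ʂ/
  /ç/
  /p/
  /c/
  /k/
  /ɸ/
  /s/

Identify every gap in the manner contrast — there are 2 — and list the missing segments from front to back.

Stop: /p/ (bilabial), /ʈ/ (retroflex), /c/ (palatal), /k/ (velar).
Fricative: /ɸ/ (bilabial), /s/ (alveolar), /ʂ/ (retroflex), /ç/ (palatal).
Gaps, from front to back: alveolar lacks stop (/t/); velar lacks fricative (/x/).

/t/, /x/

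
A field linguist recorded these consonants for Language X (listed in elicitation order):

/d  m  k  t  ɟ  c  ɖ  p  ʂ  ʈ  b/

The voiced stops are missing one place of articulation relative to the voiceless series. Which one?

velar

Voiceless: /p/ (bilabial), /t/ (alveolar), /ʈ/ (retroflex), /c/ (palatal), /k/ (velar).
Voiced: /b/ (bilabial), /d/ (alveolar), /ɖ/ (retroflex), /ɟ/ (palatal).
Every place of articulation has a voiced member except velar, where /ɡ/ would be expected.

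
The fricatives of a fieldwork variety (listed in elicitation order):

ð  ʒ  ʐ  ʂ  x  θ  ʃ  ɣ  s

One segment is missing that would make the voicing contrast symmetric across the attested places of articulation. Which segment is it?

/z/

dental: voiceless /θ/, voiced /ð/.
alveolar: voiceless /s/, voiced —.
postalveolar: voiceless /ʃ/, voiced /ʒ/.
retroflex: voiceless /ʂ/, voiced /ʐ/.
velar: voiceless /x/, voiced /ɣ/.
The alveolar row has no voiced member, so the gap is the voiced alveolar fricative /z/.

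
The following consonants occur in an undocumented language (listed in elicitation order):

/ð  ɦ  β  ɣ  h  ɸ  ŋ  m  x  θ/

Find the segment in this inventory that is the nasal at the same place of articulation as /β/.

/m/

/β/ is a voiced bilabial fricative.
The nasal at the same place is a bilabial nasal — in this inventory, /m/.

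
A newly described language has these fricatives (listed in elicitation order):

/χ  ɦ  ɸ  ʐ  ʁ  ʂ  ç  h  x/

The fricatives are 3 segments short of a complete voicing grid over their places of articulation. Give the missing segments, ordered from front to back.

/β/, /ʝ/, /ɣ/

bilabial: voiceless /ɸ/, voiced —.
retroflex: voiceless /ʂ/, voiced /ʐ/.
palatal: voiceless /ç/, voiced —.
velar: voiceless /x/, voiced —.
uvular: voiceless /χ/, voiced /ʁ/.
glottal: voiceless /h/, voiced /ɦ/.
Gaps, from front to back: bilabial lacks voiced (/β/); palatal lacks voiced (/ʝ/); velar lacks voiced (/ɣ/).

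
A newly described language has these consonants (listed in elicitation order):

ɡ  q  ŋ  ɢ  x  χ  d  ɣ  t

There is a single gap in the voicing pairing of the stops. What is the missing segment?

/k/

Voiceless: /t/ (alveolar), /q/ (uvular).
Voiced: /d/ (alveolar), /ɡ/ (velar), /ɢ/ (uvular).
The velar row has no voiceless member, so the gap is the voiceless velar stop /k/.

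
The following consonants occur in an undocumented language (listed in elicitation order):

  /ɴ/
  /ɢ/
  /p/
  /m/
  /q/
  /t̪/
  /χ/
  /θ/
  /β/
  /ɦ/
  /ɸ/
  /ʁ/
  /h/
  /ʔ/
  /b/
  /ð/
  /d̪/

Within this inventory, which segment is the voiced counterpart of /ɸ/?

/ɸ/ is a voiceless bilabial fricative.
The voiced counterpart is a voiced bilabial fricative — in this inventory, /β/.

/β/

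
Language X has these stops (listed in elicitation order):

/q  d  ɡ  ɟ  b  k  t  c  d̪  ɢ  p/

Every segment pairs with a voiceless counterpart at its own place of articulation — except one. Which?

/d̪/

Bilabial: /p/ ~ /b/
Alveolar: /t/ ~ /d/
Palatal: /c/ ~ /ɟ/
Velar: /k/ ~ /ɡ/
Uvular: /q/ ~ /ɢ/
Dental: only /d̪/ (voiced); no voiceless partner.
So /d̪/ is the unpaired segment.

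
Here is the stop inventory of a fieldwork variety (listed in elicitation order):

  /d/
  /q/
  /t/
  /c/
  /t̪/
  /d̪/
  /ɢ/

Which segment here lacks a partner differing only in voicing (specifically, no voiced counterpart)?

Dental: /t̪/ ~ /d̪/
Alveolar: /t/ ~ /d/
Uvular: /q/ ~ /ɢ/
Palatal: only /c/ (voiceless); no voiced partner.
So /c/ is the unpaired segment.

/c/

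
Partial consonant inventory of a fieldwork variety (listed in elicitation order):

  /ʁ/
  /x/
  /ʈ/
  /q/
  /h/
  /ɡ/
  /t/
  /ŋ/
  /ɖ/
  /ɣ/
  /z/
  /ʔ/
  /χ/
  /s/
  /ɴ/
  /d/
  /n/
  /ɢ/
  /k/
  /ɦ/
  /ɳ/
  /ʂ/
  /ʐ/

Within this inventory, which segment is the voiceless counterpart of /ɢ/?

/ɢ/ is a voiced uvular stop.
The voiceless counterpart is a voiceless uvular stop — in this inventory, /q/.

/q/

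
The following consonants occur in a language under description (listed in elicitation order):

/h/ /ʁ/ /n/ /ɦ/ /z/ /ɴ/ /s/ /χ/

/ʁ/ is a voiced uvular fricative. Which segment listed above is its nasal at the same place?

/ɴ/

The nasal at the same place is an uvular nasal — in this inventory, /ɴ/.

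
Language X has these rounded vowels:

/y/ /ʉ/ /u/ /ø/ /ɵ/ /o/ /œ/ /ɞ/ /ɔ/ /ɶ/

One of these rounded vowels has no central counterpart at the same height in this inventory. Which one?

/ɶ/

High: /y/ ~ /ʉ/ ~ /u/
High-mid: /ø/ ~ /ɵ/ ~ /o/
Low-mid: /œ/ ~ /ɞ/ ~ /ɔ/
Low: only /ɶ/ (front); no central partner.
So /ɶ/ is the unpaired segment.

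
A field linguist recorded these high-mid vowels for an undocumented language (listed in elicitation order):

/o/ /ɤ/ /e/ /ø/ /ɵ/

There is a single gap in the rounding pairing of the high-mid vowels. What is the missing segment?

front: unrounded /e/, rounded /ø/.
central: unrounded —, rounded /ɵ/.
back: unrounded /ɤ/, rounded /o/.
The central row has no unrounded member, so the gap is the central unrounded vowel /ɘ/.

/ɘ/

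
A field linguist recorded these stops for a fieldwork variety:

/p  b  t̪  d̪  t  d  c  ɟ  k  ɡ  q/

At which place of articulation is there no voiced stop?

bilabial: voiceless /p/, voiced /b/.
dental: voiceless /t̪/, voiced /d̪/.
alveolar: voiceless /t/, voiced /d/.
palatal: voiceless /c/, voiced /ɟ/.
velar: voiceless /k/, voiced /ɡ/.
uvular: voiceless /q/, voiced —.
Every place of articulation has a voiced member except uvular, where /ɢ/ would be expected.

uvular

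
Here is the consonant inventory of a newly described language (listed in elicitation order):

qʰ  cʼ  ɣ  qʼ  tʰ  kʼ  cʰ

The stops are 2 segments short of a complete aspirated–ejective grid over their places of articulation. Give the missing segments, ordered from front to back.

/tʼ/, /kʰ/

place of articulation  aspirated  ejective
alveolar          tʰ        —       
palatal           cʰ        cʼ      
velar             —         kʼ      
uvular            qʰ        qʼ      
Gaps, from front to back: alveolar lacks ejective (/tʼ/); velar lacks aspirated (/kʰ/).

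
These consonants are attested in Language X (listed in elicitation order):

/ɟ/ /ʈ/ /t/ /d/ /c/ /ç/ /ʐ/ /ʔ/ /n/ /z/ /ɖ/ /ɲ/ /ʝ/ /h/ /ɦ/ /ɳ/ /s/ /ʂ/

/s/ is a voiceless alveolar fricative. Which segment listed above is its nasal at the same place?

/n/

The nasal at the same place is an alveolar nasal — in this inventory, /n/.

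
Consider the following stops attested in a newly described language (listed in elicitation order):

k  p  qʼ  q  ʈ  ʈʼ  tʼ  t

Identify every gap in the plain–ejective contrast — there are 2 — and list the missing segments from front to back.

/pʼ/, /kʼ/

bilabial: plain /p/, ejective —.
alveolar: plain /t/, ejective /tʼ/.
retroflex: plain /ʈ/, ejective /ʈʼ/.
velar: plain /k/, ejective —.
uvular: plain /q/, ejective /qʼ/.
Gaps, from front to back: bilabial lacks ejective (/pʼ/); velar lacks ejective (/kʼ/).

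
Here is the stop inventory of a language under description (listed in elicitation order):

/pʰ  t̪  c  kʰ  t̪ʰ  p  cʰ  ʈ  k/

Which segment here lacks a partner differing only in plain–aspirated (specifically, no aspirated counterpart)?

/ʈ/

Bilabial: /p/ ~ /pʰ/
Dental: /t̪/ ~ /t̪ʰ/
Palatal: /c/ ~ /cʰ/
Velar: /k/ ~ /kʰ/
Retroflex: only /ʈ/ (plain); no aspirated partner.
So /ʈ/ is the unpaired segment.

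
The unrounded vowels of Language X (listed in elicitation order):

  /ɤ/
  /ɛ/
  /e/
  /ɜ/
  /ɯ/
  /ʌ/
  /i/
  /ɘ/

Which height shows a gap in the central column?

high

Front: /i/ (high), /e/ (high-mid), /ɛ/ (low-mid).
Central: /ɘ/ (high-mid), /ɜ/ (low-mid).
Back: /ɯ/ (high), /ɤ/ (high-mid), /ʌ/ (low-mid).
Every height has a central member except high, where /ɨ/ would be expected.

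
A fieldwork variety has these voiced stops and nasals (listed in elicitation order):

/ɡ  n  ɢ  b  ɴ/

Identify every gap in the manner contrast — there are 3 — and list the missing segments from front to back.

bilabial: oral stop /b/, nasal —.
alveolar: oral stop —, nasal /n/.
velar: oral stop /ɡ/, nasal —.
uvular: oral stop /ɢ/, nasal /ɴ/.
Gaps, from front to back: bilabial lacks nasal (/m/); alveolar lacks oral stop (/d/); velar lacks nasal (/ŋ/).

/m/, /d/, /ŋ/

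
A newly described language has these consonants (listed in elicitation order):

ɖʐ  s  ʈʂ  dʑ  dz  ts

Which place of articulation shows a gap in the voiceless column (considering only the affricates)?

place of articulation  voiceless  voiced  
alveolar          ts        dz      
retroflex         ʈʂ        ɖʐ      
alveolo-palatal   —         dʑ      
Every place of articulation has a voiceless member except alveolo-palatal, where /tɕ/ would be expected.

alveolo-palatal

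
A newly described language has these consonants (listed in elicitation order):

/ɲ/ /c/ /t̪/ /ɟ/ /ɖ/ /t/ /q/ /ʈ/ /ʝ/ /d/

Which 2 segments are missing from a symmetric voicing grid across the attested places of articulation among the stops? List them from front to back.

/d̪/, /ɢ/

dental: voiceless /t̪/, voiced —.
alveolar: voiceless /t/, voiced /d/.
retroflex: voiceless /ʈ/, voiced /ɖ/.
palatal: voiceless /c/, voiced /ɟ/.
uvular: voiceless /q/, voiced —.
Gaps, from front to back: dental lacks voiced (/d̪/); uvular lacks voiced (/ɢ/).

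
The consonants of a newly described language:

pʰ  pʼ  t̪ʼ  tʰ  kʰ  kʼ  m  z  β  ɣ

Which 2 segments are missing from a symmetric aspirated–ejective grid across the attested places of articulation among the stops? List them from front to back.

place of articulation  aspirated  ejective
bilabial          pʰ        pʼ      
dental            —         t̪ʼ     
alveolar          tʰ        —       
velar             kʰ        kʼ      
Gaps, from front to back: dental lacks aspirated (/t̪ʰ/); alveolar lacks ejective (/tʼ/).

/t̪ʰ/, /tʼ/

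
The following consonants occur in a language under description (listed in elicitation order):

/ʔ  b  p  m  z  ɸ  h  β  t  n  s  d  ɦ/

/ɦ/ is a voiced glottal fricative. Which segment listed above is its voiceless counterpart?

/h/

The voiceless counterpart is a voiceless glottal fricative — in this inventory, /h/.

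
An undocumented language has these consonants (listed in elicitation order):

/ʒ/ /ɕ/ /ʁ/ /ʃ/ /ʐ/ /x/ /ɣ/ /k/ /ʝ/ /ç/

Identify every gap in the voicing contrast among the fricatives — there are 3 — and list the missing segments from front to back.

place of articulation  voiceless  voiced  
postalveolar      ʃ         ʒ       
retroflex         —         ʐ       
alveolo-palatal   ɕ         —       
palatal           ç         ʝ       
velar             x         ɣ       
uvular            —         ʁ       
Gaps, from front to back: retroflex lacks voiceless (/ʂ/); alveolo-palatal lacks voiced (/ʑ/); uvular lacks voiceless (/χ/).

/ʂ/, /ʑ/, /χ/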